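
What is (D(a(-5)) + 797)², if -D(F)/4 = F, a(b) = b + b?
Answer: 700569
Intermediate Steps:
a(b) = 2*b
D(F) = -4*F
(D(a(-5)) + 797)² = (-8*(-5) + 797)² = (-4*(-10) + 797)² = (40 + 797)² = 837² = 700569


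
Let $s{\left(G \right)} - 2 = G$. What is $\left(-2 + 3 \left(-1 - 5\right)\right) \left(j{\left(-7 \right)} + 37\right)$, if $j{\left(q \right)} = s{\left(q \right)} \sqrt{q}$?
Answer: $-740 + 100 i \sqrt{7} \approx -740.0 + 264.58 i$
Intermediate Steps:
$s{\left(G \right)} = 2 + G$
$j{\left(q \right)} = \sqrt{q} \left(2 + q\right)$ ($j{\left(q \right)} = \left(2 + q\right) \sqrt{q} = \sqrt{q} \left(2 + q\right)$)
$\left(-2 + 3 \left(-1 - 5\right)\right) \left(j{\left(-7 \right)} + 37\right) = \left(-2 + 3 \left(-1 - 5\right)\right) \left(\sqrt{-7} \left(2 - 7\right) + 37\right) = \left(-2 + 3 \left(-1 - 5\right)\right) \left(i \sqrt{7} \left(-5\right) + 37\right) = \left(-2 + 3 \left(-6\right)\right) \left(- 5 i \sqrt{7} + 37\right) = \left(-2 - 18\right) \left(37 - 5 i \sqrt{7}\right) = - 20 \left(37 - 5 i \sqrt{7}\right) = -740 + 100 i \sqrt{7}$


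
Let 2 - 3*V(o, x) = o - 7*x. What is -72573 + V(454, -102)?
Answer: -218885/3 ≈ -72962.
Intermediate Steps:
V(o, x) = ⅔ - o/3 + 7*x/3 (V(o, x) = ⅔ - (o - 7*x)/3 = ⅔ + (-o/3 + 7*x/3) = ⅔ - o/3 + 7*x/3)
-72573 + V(454, -102) = -72573 + (⅔ - ⅓*454 + (7/3)*(-102)) = -72573 + (⅔ - 454/3 - 238) = -72573 - 1166/3 = -218885/3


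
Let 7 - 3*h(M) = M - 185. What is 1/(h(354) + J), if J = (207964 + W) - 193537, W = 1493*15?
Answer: 1/36768 ≈ 2.7198e-5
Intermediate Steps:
W = 22395
h(M) = 64 - M/3 (h(M) = 7/3 - (M - 185)/3 = 7/3 - (-185 + M)/3 = 7/3 + (185/3 - M/3) = 64 - M/3)
J = 36822 (J = (207964 + 22395) - 193537 = 230359 - 193537 = 36822)
1/(h(354) + J) = 1/((64 - ⅓*354) + 36822) = 1/((64 - 118) + 36822) = 1/(-54 + 36822) = 1/36768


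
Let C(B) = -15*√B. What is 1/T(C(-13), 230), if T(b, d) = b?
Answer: I*√13/195 ≈ 0.01849*I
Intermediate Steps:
1/T(C(-13), 230) = 1/(-15*I*√13) = I*√13/195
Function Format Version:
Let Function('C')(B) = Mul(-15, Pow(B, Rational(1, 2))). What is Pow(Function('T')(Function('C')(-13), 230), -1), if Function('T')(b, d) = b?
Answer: Mul(Rational(1, 195), I, Pow(13, Rational(1, 2))) ≈ Mul(0.018490, I)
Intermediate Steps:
Pow(Function('T')(Function('C')(-13), 230), -1) = Pow(Mul(-15, Pow(-13, Rational(1, 2))), -1) = Pow(Mul(-15, Mul(I, Pow(13, Rational(1, 2)))), -1) = Pow(Mul(-15, I, Pow(13, Rational(1, 2))), -1) = Mul(Rational(1, 195), I, Pow(13, Rational(1, 2)))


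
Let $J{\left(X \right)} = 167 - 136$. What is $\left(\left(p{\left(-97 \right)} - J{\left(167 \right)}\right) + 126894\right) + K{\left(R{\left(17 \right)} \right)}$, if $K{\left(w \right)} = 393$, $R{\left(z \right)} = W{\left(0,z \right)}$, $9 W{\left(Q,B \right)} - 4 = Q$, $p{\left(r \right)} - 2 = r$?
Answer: $127161$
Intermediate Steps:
$J{\left(X \right)} = 31$
$p{\left(r \right)} = 2 + r$
$W{\left(Q,B \right)} = \frac{4}{9} + \frac{Q}{9}$
$R{\left(z \right)} = \frac{4}{9}$ ($R{\left(z \right)} = \frac{4}{9} + \frac{1}{9} \cdot 0 = \frac{4}{9} + 0 = \frac{4}{9}$)
$\left(\left(p{\left(-97 \right)} - J{\left(167 \right)}\right) + 126894\right) + K{\left(R{\left(17 \right)} \right)} = \left(\left(\left(2 - 97\right) - 31\right) + 126894\right) + 393 = \left(\left(-95 - 31\right) + 126894\right) + 393 = \left(-126 + 126894\right) + 393 = 126768 + 393 = 127161$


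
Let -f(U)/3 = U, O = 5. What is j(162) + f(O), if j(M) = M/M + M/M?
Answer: -13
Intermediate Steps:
f(U) = -3*U
j(M) = 2 (j(M) = 1 + 1 = 2)
j(162) + f(O) = 2 - 3*5 = 2 - 15 = -13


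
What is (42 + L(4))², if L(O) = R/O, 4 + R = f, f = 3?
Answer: 27889/16 ≈ 1743.1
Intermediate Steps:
R = -1 (R = -4 + 3 = -1)
L(O) = -1/O
(42 + L(4))² = (42 - 1/4)² = (42 - 1*¼)² = (42 - ¼)² = (167/4)² = 27889/16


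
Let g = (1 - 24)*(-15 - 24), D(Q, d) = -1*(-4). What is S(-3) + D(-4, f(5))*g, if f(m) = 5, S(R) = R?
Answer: 3585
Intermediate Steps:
D(Q, d) = 4
g = 897 (g = -23*(-39) = 897)
S(-3) + D(-4, f(5))*g = -3 + 4*897 = -3 + 3588 = 3585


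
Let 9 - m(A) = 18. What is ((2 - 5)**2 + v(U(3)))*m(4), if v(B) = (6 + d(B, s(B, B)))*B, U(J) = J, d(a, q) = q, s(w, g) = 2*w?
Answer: -405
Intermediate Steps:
m(A) = -9 (m(A) = 9 - 1*18 = 9 - 18 = -9)
v(B) = B*(6 + 2*B) (v(B) = (6 + 2*B)*B = B*(6 + 2*B))
((2 - 5)**2 + v(U(3)))*m(4) = ((2 - 5)**2 + 2*3*(3 + 3))*(-9) = ((-3)**2 + 2*3*6)*(-9) = (9 + 36)*(-9) = 45*(-9) = -405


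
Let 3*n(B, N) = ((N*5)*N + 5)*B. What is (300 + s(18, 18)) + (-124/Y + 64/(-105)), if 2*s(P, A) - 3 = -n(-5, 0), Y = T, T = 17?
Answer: 177169/595 ≈ 297.76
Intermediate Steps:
n(B, N) = B*(5 + 5*N²)/3 (n(B, N) = (((N*5)*N + 5)*B)/3 = (((5*N)*N + 5)*B)/3 = ((5*N² + 5)*B)/3 = ((5 + 5*N²)*B)/3 = (B*(5 + 5*N²))/3 = B*(5 + 5*N²)/3)
Y = 17
s(P, A) = 17/3 (s(P, A) = 3/2 + (-5*(-5)*(1 + 0²)/3)/2 = 3/2 + (-5*(-5)*(1 + 0)/3)/2 = 3/2 + (-5*(-5)/3)/2 = 3/2 + (-1*(-25/3))/2 = 3/2 + (½)*(25/3) = 3/2 + 25/6 = 17/3)
(300 + s(18, 18)) + (-124/Y + 64/(-105)) = (300 + 17/3) + (-124/17 + 64/(-105)) = 917/3 + (-124*1/17 + 64*(-1/105)) = 917/3 + (-124/17 - 64/105) = 917/3 - 14108/1785 = 177169/595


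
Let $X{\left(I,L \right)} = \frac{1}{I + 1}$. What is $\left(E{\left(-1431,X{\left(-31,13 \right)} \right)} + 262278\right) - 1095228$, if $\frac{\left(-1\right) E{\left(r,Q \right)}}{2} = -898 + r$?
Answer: $-828292$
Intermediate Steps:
$X{\left(I,L \right)} = \frac{1}{1 + I}$
$E{\left(r,Q \right)} = 1796 - 2 r$ ($E{\left(r,Q \right)} = - 2 \left(-898 + r\right) = 1796 - 2 r$)
$\left(E{\left(-1431,X{\left(-31,13 \right)} \right)} + 262278\right) - 1095228 = \left(\left(1796 - -2862\right) + 262278\right) - 1095228 = \left(\left(1796 + 2862\right) + 262278\right) - 1095228 = \left(4658 + 262278\right) - 1095228 = 266936 - 1095228 = -828292$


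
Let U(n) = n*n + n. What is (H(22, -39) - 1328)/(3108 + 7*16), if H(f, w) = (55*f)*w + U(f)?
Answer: -12003/805 ≈ -14.911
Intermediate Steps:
U(n) = n + n² (U(n) = n² + n = n + n²)
H(f, w) = f*(1 + f) + 55*f*w (H(f, w) = (55*f)*w + f*(1 + f) = 55*f*w + f*(1 + f) = f*(1 + f) + 55*f*w)
(H(22, -39) - 1328)/(3108 + 7*16) = (22*(1 + 22 + 55*(-39)) - 1328)/(3108 + 7*16) = (22*(1 + 22 - 2145) - 1328)/(3108 + 112) = (22*(-2122) - 1328)/3220 = (-46684 - 1328)*(1/3220) = -48012*1/3220 = -12003/805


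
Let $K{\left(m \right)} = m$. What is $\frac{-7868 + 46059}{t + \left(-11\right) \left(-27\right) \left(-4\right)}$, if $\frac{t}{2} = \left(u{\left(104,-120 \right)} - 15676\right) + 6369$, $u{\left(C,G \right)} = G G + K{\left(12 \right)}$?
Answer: $\frac{38191}{9022} \approx 4.2331$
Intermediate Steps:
$u{\left(C,G \right)} = 12 + G^{2}$ ($u{\left(C,G \right)} = G G + 12 = G^{2} + 12 = 12 + G^{2}$)
$t = 10210$ ($t = 2 \left(\left(\left(12 + \left(-120\right)^{2}\right) - 15676\right) + 6369\right) = 2 \left(\left(\left(12 + 14400\right) - 15676\right) + 6369\right) = 2 \left(\left(14412 - 15676\right) + 6369\right) = 2 \left(-1264 + 6369\right) = 2 \cdot 5105 = 10210$)
$\frac{-7868 + 46059}{t + \left(-11\right) \left(-27\right) \left(-4\right)} = \frac{-7868 + 46059}{10210 + \left(-11\right) \left(-27\right) \left(-4\right)} = \frac{38191}{10210 + 297 \left(-4\right)} = \frac{38191}{10210 - 1188} = \frac{38191}{9022}$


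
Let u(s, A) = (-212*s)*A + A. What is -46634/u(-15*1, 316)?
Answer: -23317/502598 ≈ -0.046393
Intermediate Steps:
u(s, A) = A - 212*A*s (u(s, A) = -212*A*s + A = A - 212*A*s)
-46634/u(-15*1, 316) = -46634*1/(316*(1 - (-3180))) = -46634*1/(316*(1 - 212*(-15))) = -46634*1/(316*(1 + 3180)) = -46634/(316*3181) = -46634/1005196 = -46634*1/1005196 = -23317/502598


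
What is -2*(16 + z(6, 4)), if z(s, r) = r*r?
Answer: -64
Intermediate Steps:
z(s, r) = r²
-2*(16 + z(6, 4)) = -2*(16 + 4²) = -2*(16 + 16) = -2*32 = -64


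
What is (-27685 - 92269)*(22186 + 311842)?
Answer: -40067994712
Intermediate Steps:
(-27685 - 92269)*(22186 + 311842) = -119954*334028 = -40067994712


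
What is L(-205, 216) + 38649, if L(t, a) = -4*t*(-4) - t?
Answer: 35574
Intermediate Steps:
L(t, a) = 15*t (L(t, a) = 16*t - t = 15*t)
L(-205, 216) + 38649 = 15*(-205) + 38649 = -3075 + 38649 = 35574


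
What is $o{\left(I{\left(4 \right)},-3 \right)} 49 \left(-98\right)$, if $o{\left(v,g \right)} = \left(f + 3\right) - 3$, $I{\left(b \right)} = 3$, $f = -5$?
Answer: $24010$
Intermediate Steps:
$o{\left(v,g \right)} = -5$ ($o{\left(v,g \right)} = \left(-5 + 3\right) - 3 = -2 - 3 = -5$)
$o{\left(I{\left(4 \right)},-3 \right)} 49 \left(-98\right) = \left(-5\right) 49 \left(-98\right) = \left(-245\right) \left(-98\right) = 24010$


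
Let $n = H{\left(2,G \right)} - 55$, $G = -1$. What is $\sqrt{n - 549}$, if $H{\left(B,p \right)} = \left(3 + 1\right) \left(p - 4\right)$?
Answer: $4 i \sqrt{39} \approx 24.98 i$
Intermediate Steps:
$H{\left(B,p \right)} = -16 + 4 p$ ($H{\left(B,p \right)} = 4 \left(-4 + p\right) = -16 + 4 p$)
$n = -75$ ($n = \left(-16 + 4 \left(-1\right)\right) - 55 = \left(-16 - 4\right) - 55 = -20 - 55 = -75$)
$\sqrt{n - 549} = \sqrt{-75 - 549} = \sqrt{-624} = 4 i \sqrt{39}$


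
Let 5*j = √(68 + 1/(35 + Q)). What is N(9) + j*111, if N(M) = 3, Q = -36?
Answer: 3 + 111*√67/5 ≈ 184.71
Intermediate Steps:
j = √67/5 (j = √(68 + 1/(35 - 36))/5 = √(68 + 1/(-1))/5 = √(68 - 1)/5 = √67/5 ≈ 1.6371)
N(9) + j*111 = 3 + (√67/5)*111 = 3 + 111*√67/5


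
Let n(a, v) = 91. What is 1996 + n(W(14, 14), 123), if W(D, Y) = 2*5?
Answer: 2087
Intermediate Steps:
W(D, Y) = 10
1996 + n(W(14, 14), 123) = 1996 + 91 = 2087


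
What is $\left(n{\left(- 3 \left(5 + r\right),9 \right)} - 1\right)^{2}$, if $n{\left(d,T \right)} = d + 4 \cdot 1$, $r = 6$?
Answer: $900$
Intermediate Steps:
$n{\left(d,T \right)} = 4 + d$ ($n{\left(d,T \right)} = d + 4 = 4 + d$)
$\left(n{\left(- 3 \left(5 + r\right),9 \right)} - 1\right)^{2} = \left(\left(4 - 3 \left(5 + 6\right)\right) - 1\right)^{2} = \left(\left(4 - 33\right) - 1\right)^{2} = \left(-29 - 1\right)^{2} = \left(-30\right)^{2} = 900$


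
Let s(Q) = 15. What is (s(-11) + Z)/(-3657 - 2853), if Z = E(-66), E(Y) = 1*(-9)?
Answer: -1/1085 ≈ -0.00092166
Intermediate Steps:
E(Y) = -9
Z = -9
(s(-11) + Z)/(-3657 - 2853) = (15 - 9)/(-3657 - 2853) = 6/(-6510) = 6*(-1/6510) = -1/1085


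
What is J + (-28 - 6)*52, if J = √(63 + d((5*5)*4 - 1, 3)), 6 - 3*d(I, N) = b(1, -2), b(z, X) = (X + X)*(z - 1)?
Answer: -1768 + √65 ≈ -1759.9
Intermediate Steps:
b(z, X) = 2*X*(-1 + z) (b(z, X) = (2*X)*(-1 + z) = 2*X*(-1 + z))
d(I, N) = 2 (d(I, N) = 2 - 2*(-2)*(-1 + 1)/3 = 2 - 2*(-2)*0/3 = 2 - ⅓*0 = 2 + 0 = 2)
J = √65 (J = √(63 + 2) = √65 ≈ 8.0623)
J + (-28 - 6)*52 = √65 + (-28 - 6)*52 = √65 - 34*52 = √65 - 1768 = -1768 + √65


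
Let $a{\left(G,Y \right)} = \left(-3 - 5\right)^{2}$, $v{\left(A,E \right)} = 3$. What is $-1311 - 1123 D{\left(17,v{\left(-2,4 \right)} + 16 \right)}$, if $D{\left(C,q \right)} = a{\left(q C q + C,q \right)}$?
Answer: $-73183$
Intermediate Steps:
$a{\left(G,Y \right)} = 64$ ($a{\left(G,Y \right)} = \left(-8\right)^{2} = 64$)
$D{\left(C,q \right)} = 64$
$-1311 - 1123 D{\left(17,v{\left(-2,4 \right)} + 16 \right)} = -1311 - 71872 = -73183$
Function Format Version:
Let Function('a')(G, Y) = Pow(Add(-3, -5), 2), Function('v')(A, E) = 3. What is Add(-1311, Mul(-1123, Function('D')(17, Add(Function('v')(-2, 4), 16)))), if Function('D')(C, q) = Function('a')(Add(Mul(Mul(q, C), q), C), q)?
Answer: -73183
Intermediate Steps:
Function('a')(G, Y) = 64 (Function('a')(G, Y) = Pow(-8, 2) = 64)
Function('D')(C, q) = 64
Add(-1311, Mul(-1123, Function('D')(17, Add(Function('v')(-2, 4), 16)))) = Add(-1311, Mul(-1123, 64)) = Add(-1311, -71872) = -73183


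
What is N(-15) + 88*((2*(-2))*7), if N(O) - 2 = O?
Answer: -2477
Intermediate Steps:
N(O) = 2 + O
N(-15) + 88*((2*(-2))*7) = (2 - 15) + 88*((2*(-2))*7) = -13 + 88*(-4*7) = -13 + 88*(-28) = -13 - 2464 = -2477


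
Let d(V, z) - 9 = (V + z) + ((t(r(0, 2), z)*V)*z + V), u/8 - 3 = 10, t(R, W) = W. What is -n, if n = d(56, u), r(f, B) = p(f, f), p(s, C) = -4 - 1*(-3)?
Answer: -605921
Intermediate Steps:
p(s, C) = -1 (p(s, C) = -4 + 3 = -1)
r(f, B) = -1
u = 104 (u = 24 + 8*10 = 24 + 80 = 104)
d(V, z) = 9 + z + 2*V + V*z² (d(V, z) = 9 + ((V + z) + ((z*V)*z + V)) = 9 + ((V + z) + ((V*z)*z + V)) = 9 + ((V + z) + (V*z² + V)) = 9 + ((V + z) + (V + V*z²)) = 9 + (z + 2*V + V*z²) = 9 + z + 2*V + V*z²)
n = 605921 (n = 9 + 104 + 2*56 + 56*104² = 9 + 104 + 112 + 56*10816 = 9 + 104 + 112 + 605696 = 605921)
-n = -1*605921 = -605921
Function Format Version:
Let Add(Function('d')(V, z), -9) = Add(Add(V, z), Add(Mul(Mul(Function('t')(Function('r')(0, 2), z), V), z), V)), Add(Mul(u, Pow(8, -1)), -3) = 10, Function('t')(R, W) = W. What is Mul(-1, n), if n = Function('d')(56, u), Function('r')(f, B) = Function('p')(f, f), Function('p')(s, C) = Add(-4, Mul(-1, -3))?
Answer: -605921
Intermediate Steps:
Function('p')(s, C) = -1 (Function('p')(s, C) = Add(-4, 3) = -1)
Function('r')(f, B) = -1
u = 104 (u = Add(24, Mul(8, 10)) = Add(24, 80) = 104)
Function('d')(V, z) = Add(9, z, Mul(2, V), Mul(V, Pow(z, 2))) (Function('d')(V, z) = Add(9, Add(Add(V, z), Add(Mul(Mul(z, V), z), V))) = Add(9, Add(Add(V, z), Add(Mul(Mul(V, z), z), V))) = Add(9, Add(Add(V, z), Add(Mul(V, Pow(z, 2)), V))) = Add(9, Add(Add(V, z), Add(V, Mul(V, Pow(z, 2))))) = Add(9, Add(z, Mul(2, V), Mul(V, Pow(z, 2)))) = Add(9, z, Mul(2, V), Mul(V, Pow(z, 2))))
n = 605921 (n = Add(9, 104, Mul(2, 56), Mul(56, Pow(104, 2))) = Add(9, 104, 112, Mul(56, 10816)) = Add(9, 104, 112, 605696) = 605921)
Mul(-1, n) = Mul(-1, 605921) = -605921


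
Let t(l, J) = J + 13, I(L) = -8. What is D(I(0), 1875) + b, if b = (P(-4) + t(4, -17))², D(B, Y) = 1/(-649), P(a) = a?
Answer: 41535/649 ≈ 63.998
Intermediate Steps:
D(B, Y) = -1/649
t(l, J) = 13 + J
b = 64 (b = (-4 + (13 - 17))² = (-4 - 4)² = (-8)² = 64)
D(I(0), 1875) + b = -1/649 + 64 = 41535/649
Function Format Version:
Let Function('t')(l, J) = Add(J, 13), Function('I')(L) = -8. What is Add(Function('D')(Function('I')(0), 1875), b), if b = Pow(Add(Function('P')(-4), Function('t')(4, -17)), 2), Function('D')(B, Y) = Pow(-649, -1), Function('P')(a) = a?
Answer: Rational(41535, 649) ≈ 63.998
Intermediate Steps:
Function('D')(B, Y) = Rational(-1, 649)
Function('t')(l, J) = Add(13, J)
b = 64 (b = Pow(Add(-4, Add(13, -17)), 2) = Pow(Add(-4, -4), 2) = Pow(-8, 2) = 64)
Add(Function('D')(Function('I')(0), 1875), b) = Add(Rational(-1, 649), 64) = Rational(41535, 649)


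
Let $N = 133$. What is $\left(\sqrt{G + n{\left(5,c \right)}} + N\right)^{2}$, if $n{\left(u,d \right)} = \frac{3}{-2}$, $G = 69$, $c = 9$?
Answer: $\frac{35513}{2} + 399 \sqrt{30} \approx 19942.0$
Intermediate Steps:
$n{\left(u,d \right)} = - \frac{3}{2}$ ($n{\left(u,d \right)} = 3 \left(- \frac{1}{2}\right) = - \frac{3}{2}$)
$\left(\sqrt{G + n{\left(5,c \right)}} + N\right)^{2} = \left(\sqrt{69 - \frac{3}{2}} + 133\right)^{2} = \left(\sqrt{\frac{135}{2}} + 133\right)^{2} = \left(\frac{3 \sqrt{30}}{2} + 133\right)^{2} = \left(133 + \frac{3 \sqrt{30}}{2}\right)^{2}$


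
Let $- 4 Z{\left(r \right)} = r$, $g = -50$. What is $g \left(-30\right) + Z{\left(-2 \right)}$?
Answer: $\frac{3001}{2} \approx 1500.5$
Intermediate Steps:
$Z{\left(r \right)} = - \frac{r}{4}$
$g \left(-30\right) + Z{\left(-2 \right)} = \left(-50\right) \left(-30\right) - - \frac{1}{2} = 1500 + \frac{1}{2} = \frac{3001}{2}$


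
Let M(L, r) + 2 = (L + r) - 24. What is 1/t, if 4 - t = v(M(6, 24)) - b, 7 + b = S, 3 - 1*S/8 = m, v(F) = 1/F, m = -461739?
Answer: 4/14775731 ≈ 2.7071e-7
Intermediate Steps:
M(L, r) = -26 + L + r (M(L, r) = -2 + ((L + r) - 24) = -2 + (-24 + L + r) = -26 + L + r)
S = 3693936 (S = 24 - 8*(-461739) = 24 + 3693912 = 3693936)
b = 3693929 (b = -7 + 3693936 = 3693929)
t = 14775731/4 (t = 4 - (1/(-26 + 6 + 24) - 1*3693929) = 4 - (1/4 - 3693929) = 4 - 1*(-14775715/4) = 4 + 14775715/4 = 14775731/4 ≈ 3.6939e+6)
1/t = 1/(14775731/4) = 4/14775731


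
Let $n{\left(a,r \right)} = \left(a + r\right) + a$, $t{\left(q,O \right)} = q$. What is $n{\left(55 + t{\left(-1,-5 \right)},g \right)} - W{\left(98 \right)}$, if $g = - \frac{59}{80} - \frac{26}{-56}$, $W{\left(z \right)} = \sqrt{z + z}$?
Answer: $\frac{52487}{560} \approx 93.727$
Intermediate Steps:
$W{\left(z \right)} = \sqrt{2} \sqrt{z}$ ($W{\left(z \right)} = \sqrt{2 z} = \sqrt{2} \sqrt{z}$)
$g = - \frac{153}{560}$ ($g = \left(-59\right) \frac{1}{80} - - \frac{13}{28} = - \frac{59}{80} + \frac{13}{28} = - \frac{153}{560} \approx -0.27321$)
$n{\left(a,r \right)} = r + 2 a$
$n{\left(55 + t{\left(-1,-5 \right)},g \right)} - W{\left(98 \right)} = \left(- \frac{153}{560} + 2 \left(55 - 1\right)\right) - \sqrt{2} \sqrt{98} = \left(- \frac{153}{560} + 2 \cdot 54\right) - \sqrt{2} \cdot 7 \sqrt{2} = \left(- \frac{153}{560} + 108\right) - 14 = \frac{60327}{560} - 14 = \frac{52487}{560}$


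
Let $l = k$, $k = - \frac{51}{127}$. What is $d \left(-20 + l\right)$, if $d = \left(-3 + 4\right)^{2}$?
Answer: $- \frac{2591}{127} \approx -20.402$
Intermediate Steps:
$k = - \frac{51}{127}$ ($k = \left(-51\right) \frac{1}{127} = - \frac{51}{127} \approx -0.40157$)
$d = 1$ ($d = 1^{2} = 1$)
$l = - \frac{51}{127} \approx -0.40157$
$d \left(-20 + l\right) = 1 \left(-20 - \frac{51}{127}\right) = 1 \left(- \frac{2591}{127}\right) = - \frac{2591}{127}$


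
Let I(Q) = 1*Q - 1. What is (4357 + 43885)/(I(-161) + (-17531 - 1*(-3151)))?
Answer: -24121/7271 ≈ -3.3174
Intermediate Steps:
I(Q) = -1 + Q (I(Q) = Q - 1 = -1 + Q)
(4357 + 43885)/(I(-161) + (-17531 - 1*(-3151))) = (4357 + 43885)/((-1 - 161) + (-17531 - 1*(-3151))) = 48242/(-162 + (-17531 + 3151)) = 48242/(-162 - 14380) = 48242/(-14542) = 48242*(-1/14542) = -24121/7271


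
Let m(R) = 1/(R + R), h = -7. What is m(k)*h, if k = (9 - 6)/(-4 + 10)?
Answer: -7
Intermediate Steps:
k = ½ (k = 3/6 = 3*(⅙) = ½ ≈ 0.50000)
m(R) = 1/(2*R)
m(k)*h = (1/(2*(½)))*(-7) = ((½)*2)*(-7) = 1*(-7) = -7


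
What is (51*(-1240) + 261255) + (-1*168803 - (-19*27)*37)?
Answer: 48193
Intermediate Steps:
(51*(-1240) + 261255) + (-1*168803 - (-19*27)*37) = (-63240 + 261255) + (-168803 - (-513)*37) = 198015 + (-168803 - 1*(-18981)) = 198015 + (-168803 + 18981) = 198015 - 149822 = 48193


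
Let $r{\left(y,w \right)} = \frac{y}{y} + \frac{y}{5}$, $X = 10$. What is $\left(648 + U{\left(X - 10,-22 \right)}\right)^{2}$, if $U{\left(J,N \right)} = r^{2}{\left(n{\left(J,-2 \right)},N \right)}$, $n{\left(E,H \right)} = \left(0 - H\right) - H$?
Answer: $\frac{265070961}{625} \approx 4.2411 \cdot 10^{5}$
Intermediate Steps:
$n{\left(E,H \right)} = - 2 H$ ($n{\left(E,H \right)} = - H - H = - 2 H$)
$r{\left(y,w \right)} = 1 + \frac{y}{5}$ ($r{\left(y,w \right)} = 1 + y \frac{1}{5} = 1 + \frac{y}{5}$)
$U{\left(J,N \right)} = \frac{81}{25}$ ($U{\left(J,N \right)} = \left(1 + \frac{\left(-2\right) \left(-2\right)}{5}\right)^{2} = \left(1 + \frac{1}{5} \cdot 4\right)^{2} = \left(1 + \frac{4}{5}\right)^{2} = \left(\frac{9}{5}\right)^{2} = \frac{81}{25}$)
$\left(648 + U{\left(X - 10,-22 \right)}\right)^{2} = \left(648 + \frac{81}{25}\right)^{2} = \left(\frac{16281}{25}\right)^{2} = \frac{265070961}{625}$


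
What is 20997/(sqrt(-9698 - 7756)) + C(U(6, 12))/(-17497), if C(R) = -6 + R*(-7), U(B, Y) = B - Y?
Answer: -36/17497 - 6999*I*sqrt(17454)/5818 ≈ -0.0020575 - 158.93*I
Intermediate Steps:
C(R) = -6 - 7*R
20997/(sqrt(-9698 - 7756)) + C(U(6, 12))/(-17497) = 20997/(sqrt(-9698 - 7756)) + (-6 - 7*(6 - 1*12))/(-17497) = 20997/(sqrt(-17454)) + (-6 - 7*(6 - 12))*(-1/17497) = 20997/((I*sqrt(17454))) + (-6 - 7*(-6))*(-1/17497) = 20997*(-I*sqrt(17454)/17454) + (-6 + 42)*(-1/17497) = -6999*I*sqrt(17454)/5818 + 36*(-1/17497) = -6999*I*sqrt(17454)/5818 - 36/17497 = -36/17497 - 6999*I*sqrt(17454)/5818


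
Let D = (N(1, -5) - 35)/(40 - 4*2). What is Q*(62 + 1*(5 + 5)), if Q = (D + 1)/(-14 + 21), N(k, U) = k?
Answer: -9/14 ≈ -0.64286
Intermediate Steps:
D = -17/16 (D = (1 - 35)/(40 - 4*2) = -34/(40 - 8) = -34/32 = -34*1/32 = -17/16 ≈ -1.0625)
Q = -1/112 (Q = (-17/16 + 1)/(-14 + 21) = -1/16/7 = -1/16*⅐ = -1/112 ≈ -0.0089286)
Q*(62 + 1*(5 + 5)) = -(62 + 1*(5 + 5))/112 = -(62 + 1*10)/112 = -(62 + 10)/112 = -1/112*72 = -9/14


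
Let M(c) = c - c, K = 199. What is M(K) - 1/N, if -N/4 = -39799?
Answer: -1/159196 ≈ -6.2816e-6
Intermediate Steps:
M(c) = 0
N = 159196 (N = -4*(-39799) = 159196)
M(K) - 1/N = 0 - 1/159196 = -1/159196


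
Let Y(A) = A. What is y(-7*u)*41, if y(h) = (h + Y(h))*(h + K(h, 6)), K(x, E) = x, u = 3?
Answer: 72324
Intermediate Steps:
y(h) = 4*h² (y(h) = (h + h)*(h + h) = (2*h)*(2*h) = 4*h²)
y(-7*u)*41 = (4*(-7*3)²)*41 = (4*(-21)²)*41 = (4*441)*41 = 1764*41 = 72324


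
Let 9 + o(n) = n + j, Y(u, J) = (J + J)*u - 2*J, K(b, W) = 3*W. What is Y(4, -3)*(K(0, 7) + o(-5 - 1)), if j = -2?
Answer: -72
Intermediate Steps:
Y(u, J) = -2*J + 2*J*u (Y(u, J) = (2*J)*u - 2*J = 2*J*u - 2*J = -2*J + 2*J*u)
o(n) = -11 + n (o(n) = -9 + (n - 2) = -9 + (-2 + n) = -11 + n)
Y(4, -3)*(K(0, 7) + o(-5 - 1)) = (2*(-3)*(-1 + 4))*(3*7 + (-11 + (-5 - 1))) = (2*(-3)*3)*(21 + (-11 - 6)) = -18*(21 - 17) = -18*4 = -72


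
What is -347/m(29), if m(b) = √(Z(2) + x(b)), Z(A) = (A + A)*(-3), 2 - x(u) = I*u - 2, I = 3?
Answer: 347*I*√95/95 ≈ 35.601*I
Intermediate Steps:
x(u) = 4 - 3*u (x(u) = 2 - (3*u - 2) = 2 - (-2 + 3*u) = 2 + (2 - 3*u) = 4 - 3*u)
Z(A) = -6*A (Z(A) = (2*A)*(-3) = -6*A)
m(b) = √(-8 - 3*b) (m(b) = √(-6*2 + (4 - 3*b)) = √(-12 + (4 - 3*b)) = √(-8 - 3*b))
-347/m(29) = -347/√(-8 - 3*29) = -347/√(-8 - 87) = -347*(-I*√95/95) = -(-347)*I*√95/95 = 347*I*√95/95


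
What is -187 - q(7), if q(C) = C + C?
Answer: -201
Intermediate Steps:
q(C) = 2*C
-187 - q(7) = -187 - 2*7 = -187 - 1*14 = -187 - 14 = -201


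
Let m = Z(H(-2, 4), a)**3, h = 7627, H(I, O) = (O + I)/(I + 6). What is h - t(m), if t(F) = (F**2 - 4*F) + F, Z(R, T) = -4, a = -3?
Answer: 3339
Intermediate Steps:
H(I, O) = (I + O)/(6 + I)
m = -64 (m = (-4)**3 = -64)
t(F) = F**2 - 3*F
h - t(m) = 7627 - (-64)*(-3 - 64) = 7627 - (-64)*(-67) = 7627 - 1*4288 = 7627 - 4288 = 3339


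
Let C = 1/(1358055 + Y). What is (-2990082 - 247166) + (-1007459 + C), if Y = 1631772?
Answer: -12690939595688/2989827 ≈ -4.2447e+6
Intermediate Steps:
C = 1/2989827 (C = 1/(1358055 + 1631772) = 1/2989827 ≈ 3.3447e-7)
(-2990082 - 247166) + (-1007459 + C) = (-2990082 - 247166) + (-1007459 + 1/2989827) = -3237248 - 3012128119592/2989827 = -12690939595688/2989827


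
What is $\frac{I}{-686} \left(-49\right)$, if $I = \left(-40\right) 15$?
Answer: $- \frac{300}{7} \approx -42.857$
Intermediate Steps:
$I = -600$
$\frac{I}{-686} \left(-49\right) = - \frac{600}{-686} \left(-49\right) = \left(-600\right) \left(- \frac{1}{686}\right) \left(-49\right) = \frac{300}{343} \left(-49\right) = - \frac{300}{7}$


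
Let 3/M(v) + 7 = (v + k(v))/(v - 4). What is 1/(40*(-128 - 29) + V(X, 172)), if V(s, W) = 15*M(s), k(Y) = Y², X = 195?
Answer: -36883/231616645 ≈ -0.00015924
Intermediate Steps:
M(v) = 3/(-7 + (v + v²)/(-4 + v)) (M(v) = 3/(-7 + (v + v²)/(v - 4)) = 3/(-7 + (v + v²)/(-4 + v)))
V(s, W) = 45*(-4 + s)/(28 + s² - 6*s) (V(s, W) = 15*(3*(-4 + s)/(28 + s² - 6*s)) = 45*(-4 + s)/(28 + s² - 6*s))
1/(40*(-128 - 29) + V(X, 172)) = 1/(40*(-128 - 29) + 45*(-4 + 195)/(28 + 195² - 6*195)) = 1/(40*(-157) + 45*191/(28 + 38025 - 1170)) = 1/(-6280 + 45*191/36883) = 1/(-6280 + 45*(1/36883)*191) = 1/(-6280 + 8595/36883) = 1/(-231616645/36883) = -36883/231616645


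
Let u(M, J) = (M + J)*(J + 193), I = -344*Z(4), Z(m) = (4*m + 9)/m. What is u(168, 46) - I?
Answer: 53296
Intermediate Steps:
Z(m) = (9 + 4*m)/m
I = -2150 (I = -344*(4 + 9/4) = -344*25/4 = -2150)
u(M, J) = (193 + J)*(J + M) (u(M, J) = (J + M)*(193 + J) = (193 + J)*(J + M))
u(168, 46) - I = (46² + 193*46 + 193*168 + 46*168) - 1*(-2150) = (2116 + 8878 + 32424 + 7728) + 2150 = 51146 + 2150 = 53296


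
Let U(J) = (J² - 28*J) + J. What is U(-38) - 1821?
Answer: 649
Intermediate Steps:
U(J) = J² - 27*J
U(-38) - 1821 = -38*(-27 - 38) - 1821 = -38*(-65) - 1821 = 2470 - 1821 = 649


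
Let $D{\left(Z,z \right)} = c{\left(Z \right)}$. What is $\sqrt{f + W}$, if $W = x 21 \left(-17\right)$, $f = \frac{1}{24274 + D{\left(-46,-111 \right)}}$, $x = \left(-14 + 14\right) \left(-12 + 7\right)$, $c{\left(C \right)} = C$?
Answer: $\frac{\sqrt{673}}{4038} \approx 0.0064245$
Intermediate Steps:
$D{\left(Z,z \right)} = Z$
$x = 0$ ($x = 0 \left(-5\right) = 0$)
$f = \frac{1}{24228}$ ($f = \frac{1}{24274 - 46} = \frac{1}{24228} \approx 4.1275 \cdot 10^{-5}$)
$W = 0$ ($W = 0 \cdot 21 \left(-17\right) = 0 \left(-17\right) = 0$)
$\sqrt{f + W} = \sqrt{\frac{1}{24228} + 0} = \sqrt{\frac{1}{24228}} = \frac{\sqrt{673}}{4038}$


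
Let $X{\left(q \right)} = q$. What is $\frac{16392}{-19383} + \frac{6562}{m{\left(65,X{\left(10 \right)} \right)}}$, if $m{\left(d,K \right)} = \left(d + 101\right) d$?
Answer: $- \frac{636903}{2681315} \approx -0.23753$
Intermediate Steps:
$m{\left(d,K \right)} = d \left(101 + d\right)$ ($m{\left(d,K \right)} = \left(101 + d\right) d = d \left(101 + d\right)$)
$\frac{16392}{-19383} + \frac{6562}{m{\left(65,X{\left(10 \right)} \right)}} = \frac{16392}{-19383} + \frac{6562}{65 \left(101 + 65\right)} = 16392 \left(- \frac{1}{19383}\right) + \frac{6562}{65 \cdot 166} = - \frac{5464}{6461} + \frac{6562}{10790} = - \frac{5464}{6461} + 6562 \cdot \frac{1}{10790} = - \frac{5464}{6461} + \frac{3281}{5395} = - \frac{636903}{2681315}$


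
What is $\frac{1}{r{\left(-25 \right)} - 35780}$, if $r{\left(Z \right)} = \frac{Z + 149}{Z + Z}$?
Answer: $- \frac{25}{894562} \approx -2.7947 \cdot 10^{-5}$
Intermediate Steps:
$r{\left(Z \right)} = \frac{149 + Z}{2 Z}$
$\frac{1}{r{\left(-25 \right)} - 35780} = \frac{1}{\frac{149 - 25}{2 \left(-25\right)} - 35780} = \frac{1}{\frac{1}{2} \left(- \frac{1}{25}\right) 124 - 35780} = \frac{1}{- \frac{62}{25} - 35780} = \frac{1}{- \frac{894562}{25}} = - \frac{25}{894562}$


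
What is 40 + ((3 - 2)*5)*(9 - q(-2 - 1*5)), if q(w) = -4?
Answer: 105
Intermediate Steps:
40 + ((3 - 2)*5)*(9 - q(-2 - 1*5)) = 40 + ((3 - 2)*5)*(9 - 1*(-4)) = 40 + (1*5)*(9 + 4) = 40 + 5*13 = 40 + 65 = 105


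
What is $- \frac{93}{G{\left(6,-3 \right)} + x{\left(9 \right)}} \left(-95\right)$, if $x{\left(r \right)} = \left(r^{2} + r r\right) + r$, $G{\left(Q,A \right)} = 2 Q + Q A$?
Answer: $\frac{589}{11} \approx 53.545$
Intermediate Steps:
$G{\left(Q,A \right)} = 2 Q + A Q$
$x{\left(r \right)} = r + 2 r^{2}$ ($x{\left(r \right)} = \left(r^{2} + r^{2}\right) + r = 2 r^{2} + r = r + 2 r^{2}$)
$- \frac{93}{G{\left(6,-3 \right)} + x{\left(9 \right)}} \left(-95\right) = - \frac{93}{6 \left(2 - 3\right) + 9 \left(1 + 2 \cdot 9\right)} \left(-95\right) = - \frac{93}{6 \left(-1\right) + 9 \left(1 + 18\right)} \left(-95\right) = - \frac{93}{-6 + 9 \cdot 19} \left(-95\right) = - \frac{93}{-6 + 171} \left(-95\right) = - \frac{93}{165} \left(-95\right) = \left(-93\right) \frac{1}{165} \left(-95\right) = \left(- \frac{31}{55}\right) \left(-95\right) = \frac{589}{11}$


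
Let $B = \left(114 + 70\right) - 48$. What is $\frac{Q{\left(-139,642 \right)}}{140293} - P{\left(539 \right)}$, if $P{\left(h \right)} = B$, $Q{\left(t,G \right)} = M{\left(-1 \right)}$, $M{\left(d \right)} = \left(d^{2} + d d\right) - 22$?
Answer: $- \frac{19079868}{140293} \approx -136.0$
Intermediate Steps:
$M{\left(d \right)} = -22 + 2 d^{2}$ ($M{\left(d \right)} = \left(d^{2} + d^{2}\right) - 22 = 2 d^{2} - 22 = -22 + 2 d^{2}$)
$B = 136$ ($B = 184 - 48 = 136$)
$Q{\left(t,G \right)} = -20$ ($Q{\left(t,G \right)} = -22 + 2 \left(-1\right)^{2} = -22 + 2 \cdot 1 = -22 + 2 = -20$)
$P{\left(h \right)} = 136$
$\frac{Q{\left(-139,642 \right)}}{140293} - P{\left(539 \right)} = - \frac{20}{140293} - 136 = - \frac{19079868}{140293}$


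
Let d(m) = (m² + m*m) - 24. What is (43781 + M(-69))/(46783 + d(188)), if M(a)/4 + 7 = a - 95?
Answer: 43097/117447 ≈ 0.36695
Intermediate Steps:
d(m) = -24 + 2*m² (d(m) = (m² + m²) - 24 = 2*m² - 24 = -24 + 2*m²)
M(a) = -408 + 4*a (M(a) = -28 + 4*(a - 95) = -28 + 4*(-95 + a) = -28 + (-380 + 4*a) = -408 + 4*a)
(43781 + M(-69))/(46783 + d(188)) = (43781 + (-408 + 4*(-69)))/(46783 + (-24 + 2*188²)) = (43781 + (-408 - 276))/(46783 + (-24 + 2*35344)) = (43781 - 684)/(46783 + (-24 + 70688)) = 43097/(46783 + 70664) = 43097/117447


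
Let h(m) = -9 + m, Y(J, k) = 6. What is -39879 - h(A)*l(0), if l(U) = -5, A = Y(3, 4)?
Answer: -39894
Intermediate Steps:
A = 6
-39879 - h(A)*l(0) = -39879 - (-9 + 6)*(-5) = -39879 - (-3)*(-5) = -39879 - 1*15 = -39879 - 15 = -39894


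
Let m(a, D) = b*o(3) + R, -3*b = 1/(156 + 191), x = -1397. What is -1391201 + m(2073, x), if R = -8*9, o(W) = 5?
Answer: -1448315198/1041 ≈ -1.3913e+6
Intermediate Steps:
R = -72
b = -1/1041 (b = -1/(3*(156 + 191)) = -⅓/347 = -⅓*1/347 = -1/1041 ≈ -0.00096061)
m(a, D) = -74957/1041 (m(a, D) = -1/1041*5 - 72 = -5/1041 - 72 = -74957/1041)
-1391201 + m(2073, x) = -1391201 - 74957/1041 = -1448315198/1041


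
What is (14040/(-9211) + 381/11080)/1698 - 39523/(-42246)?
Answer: 1140447695451751/1220165027169840 ≈ 0.93467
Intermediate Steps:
(14040/(-9211) + 381/11080)/1698 - 39523/(-42246) = (14040*(-1/9211) + 381*(1/11080))*(1/1698) - 39523*(-1/42246) = (-14040/9211 + 381/11080)*(1/1698) + 39523/42246 = -152053809/102057880*1/1698 + 39523/42246 = -50684603/57764760080 + 39523/42246 = 1140447695451751/1220165027169840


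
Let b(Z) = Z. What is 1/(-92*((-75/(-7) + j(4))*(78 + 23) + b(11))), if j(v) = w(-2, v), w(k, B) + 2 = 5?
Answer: -7/899116 ≈ -7.7854e-6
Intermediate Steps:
w(k, B) = 3 (w(k, B) = -2 + 5 = 3)
j(v) = 3
1/(-92*((-75/(-7) + j(4))*(78 + 23) + b(11))) = 1/(-92*((-75/(-7) + 3)*(78 + 23) + 11)) = 1/(-92*((-75*(-1/7) + 3)*101 + 11)) = 1/(-92*((75/7 + 3)*101 + 11)) = 1/(-92*((96/7)*101 + 11)) = 1/(-92*(9696/7 + 11)) = 1/(-92*9773/7) = 1/(-899116/7) = -7/899116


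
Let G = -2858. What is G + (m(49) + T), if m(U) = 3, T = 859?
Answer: -1996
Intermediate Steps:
G + (m(49) + T) = -2858 + (3 + 859) = -2858 + 862 = -1996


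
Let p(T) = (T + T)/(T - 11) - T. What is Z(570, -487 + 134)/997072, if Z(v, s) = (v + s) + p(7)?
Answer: 413/1994144 ≈ 0.00020711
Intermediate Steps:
p(T) = -T + 2*T/(-11 + T) (p(T) = (2*T)/(-11 + T) - T = 2*T/(-11 + T) - T = -T + 2*T/(-11 + T))
Z(v, s) = -21/2 + s + v (Z(v, s) = (v + s) + 7*(13 - 1*7)/(-11 + 7) = (s + v) + 7*(13 - 7)/(-4) = (s + v) + 7*(-¼)*6 = (s + v) - 21/2 = -21/2 + s + v)
Z(570, -487 + 134)/997072 = (-21/2 + (-487 + 134) + 570)/997072 = (-21/2 - 353 + 570)*(1/997072) = (413/2)*(1/997072) = 413/1994144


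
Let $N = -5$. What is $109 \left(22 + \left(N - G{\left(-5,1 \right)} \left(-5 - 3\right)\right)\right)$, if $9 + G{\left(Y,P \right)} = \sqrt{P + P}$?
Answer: $-5995 + 872 \sqrt{2} \approx -4761.8$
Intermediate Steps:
$G{\left(Y,P \right)} = -9 + \sqrt{2} \sqrt{P}$ ($G{\left(Y,P \right)} = -9 + \sqrt{P + P} = -9 + \sqrt{2 P} = -9 + \sqrt{2} \sqrt{P}$)
$109 \left(22 + \left(N - G{\left(-5,1 \right)} \left(-5 - 3\right)\right)\right) = 109 \left(22 - \left(5 + \left(-9 + \sqrt{2} \sqrt{1}\right) \left(-5 - 3\right)\right)\right) = 109 \left(22 - \left(5 + \left(-9 + \sqrt{2} \cdot 1\right) \left(-8\right)\right)\right) = 109 \left(22 - \left(5 + \left(-9 + \sqrt{2}\right) \left(-8\right)\right)\right) = 109 \left(22 - \left(77 - 8 \sqrt{2}\right)\right) = 109 \left(-55 + 8 \sqrt{2}\right) = -5995 + 872 \sqrt{2}$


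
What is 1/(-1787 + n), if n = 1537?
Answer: -1/250 ≈ -0.0040000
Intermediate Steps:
1/(-1787 + n) = 1/(-1787 + 1537) = 1/(-250) = -1/250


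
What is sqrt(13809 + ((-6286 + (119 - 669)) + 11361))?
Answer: sqrt(18334) ≈ 135.40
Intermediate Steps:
sqrt(13809 + ((-6286 + (119 - 669)) + 11361)) = sqrt(13809 + ((-6286 - 550) + 11361)) = sqrt(13809 + (-6836 + 11361)) = sqrt(13809 + 4525) = sqrt(18334)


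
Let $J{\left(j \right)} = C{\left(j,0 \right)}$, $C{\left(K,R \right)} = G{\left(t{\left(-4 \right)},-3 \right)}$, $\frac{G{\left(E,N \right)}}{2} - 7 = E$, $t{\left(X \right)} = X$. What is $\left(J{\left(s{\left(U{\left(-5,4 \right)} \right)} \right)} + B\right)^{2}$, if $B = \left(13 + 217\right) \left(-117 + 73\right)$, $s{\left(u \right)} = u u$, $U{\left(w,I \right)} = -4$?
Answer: $102292996$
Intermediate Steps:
$G{\left(E,N \right)} = 14 + 2 E$
$C{\left(K,R \right)} = 6$ ($C{\left(K,R \right)} = 14 + 2 \left(-4\right) = 14 - 8 = 6$)
$s{\left(u \right)} = u^{2}$
$J{\left(j \right)} = 6$
$B = -10120$ ($B = 230 \left(-44\right) = -10120$)
$\left(J{\left(s{\left(U{\left(-5,4 \right)} \right)} \right)} + B\right)^{2} = \left(6 - 10120\right)^{2} = \left(-10114\right)^{2} = 102292996$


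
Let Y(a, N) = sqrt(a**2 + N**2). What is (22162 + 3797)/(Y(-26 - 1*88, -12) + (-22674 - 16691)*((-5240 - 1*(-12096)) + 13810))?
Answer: -2111809013931/66181005572205496 - 77877*sqrt(365)/330905027861027480 ≈ -3.1910e-5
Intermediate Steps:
Y(a, N) = sqrt(N**2 + a**2)
(22162 + 3797)/(Y(-26 - 1*88, -12) + (-22674 - 16691)*((-5240 - 1*(-12096)) + 13810)) = (22162 + 3797)/(sqrt((-12)**2 + (-26 - 1*88)**2) + (-22674 - 16691)*((-5240 - 1*(-12096)) + 13810)) = 25959/(sqrt(144 + (-26 - 88)**2) - 39365*((-5240 + 12096) + 13810)) = 25959/(sqrt(144 + (-114)**2) - 39365*(6856 + 13810)) = 25959/(sqrt(144 + 12996) - 39365*20666) = 25959/(sqrt(13140) - 813517090) = 25959/(6*sqrt(365) - 813517090) = 25959/(-813517090 + 6*sqrt(365))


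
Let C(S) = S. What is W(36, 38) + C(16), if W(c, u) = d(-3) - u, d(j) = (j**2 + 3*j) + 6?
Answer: -16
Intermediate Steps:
d(j) = 6 + j**2 + 3*j
W(c, u) = 6 - u (W(c, u) = (6 + (-3)**2 + 3*(-3)) - u = (6 + 9 - 9) - u = 6 - u)
W(36, 38) + C(16) = (6 - 1*38) + 16 = (6 - 38) + 16 = -32 + 16 = -16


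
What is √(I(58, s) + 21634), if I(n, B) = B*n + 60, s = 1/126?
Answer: √9567257/21 ≈ 147.29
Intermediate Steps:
s = 1/126 ≈ 0.0079365
I(n, B) = 60 + B*n
√(I(58, s) + 21634) = √((60 + (1/126)*58) + 21634) = √((60 + 29/63) + 21634) = √(3809/63 + 21634) = √(1366751/63) = √9567257/21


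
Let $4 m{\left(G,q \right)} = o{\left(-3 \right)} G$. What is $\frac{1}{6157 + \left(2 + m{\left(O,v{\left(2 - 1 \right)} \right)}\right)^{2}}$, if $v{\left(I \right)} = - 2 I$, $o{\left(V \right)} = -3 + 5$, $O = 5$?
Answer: $\frac{4}{24709} \approx 0.00016188$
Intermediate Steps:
$o{\left(V \right)} = 2$
$m{\left(G,q \right)} = \frac{G}{2}$ ($m{\left(G,q \right)} = \frac{2 G}{4} = \frac{G}{2}$)
$\frac{1}{6157 + \left(2 + m{\left(O,v{\left(2 - 1 \right)} \right)}\right)^{2}} = \frac{1}{6157 + \left(2 + \frac{1}{2} \cdot 5\right)^{2}} = \frac{1}{6157 + \left(2 + \frac{5}{2}\right)^{2}} = \frac{1}{6157 + \left(\frac{9}{2}\right)^{2}} = \frac{1}{6157 + \frac{81}{4}} = \frac{1}{\frac{24709}{4}} = \frac{4}{24709}$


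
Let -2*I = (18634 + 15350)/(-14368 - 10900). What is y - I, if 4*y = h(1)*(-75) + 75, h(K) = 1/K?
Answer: -4248/6317 ≈ -0.67247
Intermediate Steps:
I = 4248/6317 (I = -(18634 + 15350)/(2*(-14368 - 10900)) = -16992/(-25268) = -16992*(-1)/25268 = -½*(-8496/6317) = 4248/6317 ≈ 0.67247)
y = 0 (y = (-75/1 + 75)/4 = (1*(-75) + 75)/4 = (-75 + 75)/4 = (¼)*0 = 0)
y - I = 0 - 1*4248/6317 = 0 - 4248/6317 = -4248/6317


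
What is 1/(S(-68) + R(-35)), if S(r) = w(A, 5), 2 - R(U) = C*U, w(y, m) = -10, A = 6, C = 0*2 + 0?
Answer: -⅛ ≈ -0.12500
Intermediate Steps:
C = 0 (C = 0 + 0 = 0)
R(U) = 2 (R(U) = 2 - 0*U = 2 - 1*0 = 2 + 0 = 2)
S(r) = -10
1/(S(-68) + R(-35)) = 1/(-10 + 2) = 1/(-8) = -⅛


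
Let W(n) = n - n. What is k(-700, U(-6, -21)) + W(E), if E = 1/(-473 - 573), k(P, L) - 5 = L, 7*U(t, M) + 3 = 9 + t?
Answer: 5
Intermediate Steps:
U(t, M) = 6/7 + t/7 (U(t, M) = -3/7 + (9 + t)/7 = -3/7 + (9/7 + t/7) = 6/7 + t/7)
k(P, L) = 5 + L
E = -1/1046 (E = 1/(-1046) = -1/1046 ≈ -0.00095602)
W(n) = 0
k(-700, U(-6, -21)) + W(E) = (5 + (6/7 + (⅐)*(-6))) + 0 = (5 + (6/7 - 6/7)) + 0 = (5 + 0) + 0 = 5 + 0 = 5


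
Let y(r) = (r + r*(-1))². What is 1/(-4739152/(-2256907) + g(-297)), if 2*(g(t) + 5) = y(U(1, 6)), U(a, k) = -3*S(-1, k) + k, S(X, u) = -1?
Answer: -2256907/6545383 ≈ -0.34481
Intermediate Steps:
U(a, k) = 3 + k (U(a, k) = -3*(-1) + k = 3 + k)
y(r) = 0 (y(r) = (r - r)² = 0² = 0)
g(t) = -5 (g(t) = -5 + (½)*0 = -5 + 0 = -5)
1/(-4739152/(-2256907) + g(-297)) = 1/(-4739152/(-2256907) - 5) = 1/(-4739152*(-1/2256907) - 5) = 1/(4739152/2256907 - 5) = 1/(-6545383/2256907) = -2256907/6545383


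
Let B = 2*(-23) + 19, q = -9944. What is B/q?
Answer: 27/9944 ≈ 0.0027152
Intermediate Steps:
B = -27 (B = -46 + 19 = -27)
B/q = -27/(-9944) = -27*(-1/9944) = 27/9944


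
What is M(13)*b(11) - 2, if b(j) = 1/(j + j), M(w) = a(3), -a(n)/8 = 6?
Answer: -46/11 ≈ -4.1818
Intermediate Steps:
a(n) = -48 (a(n) = -8*6 = -48)
M(w) = -48
b(j) = 1/(2*j)
M(13)*b(11) - 2 = -24/11 - 2 = -46/11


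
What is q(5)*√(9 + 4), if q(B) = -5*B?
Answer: -25*√13 ≈ -90.139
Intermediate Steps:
q(5)*√(9 + 4) = (-5*5)*√(9 + 4) = -25*√13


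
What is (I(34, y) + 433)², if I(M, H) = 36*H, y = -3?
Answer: 105625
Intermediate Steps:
(I(34, y) + 433)² = (36*(-3) + 433)² = (-108 + 433)² = 325² = 105625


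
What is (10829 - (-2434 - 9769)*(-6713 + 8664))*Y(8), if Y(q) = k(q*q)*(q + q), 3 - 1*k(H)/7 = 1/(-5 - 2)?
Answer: 8384246464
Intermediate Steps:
k(H) = 22 (k(H) = 21 - 7/(-5 - 2) = 21 - 7/(-7) = 21 - 7*(-⅐) = 21 + 1 = 22)
Y(q) = 44*q (Y(q) = 22*(q + q) = 22*(2*q) = 44*q)
(10829 - (-2434 - 9769)*(-6713 + 8664))*Y(8) = (10829 - (-2434 - 9769)*(-6713 + 8664))*(44*8) = (10829 - (-12203)*1951)*352 = (10829 - 1*(-23808053))*352 = (10829 + 23808053)*352 = 23818882*352 = 8384246464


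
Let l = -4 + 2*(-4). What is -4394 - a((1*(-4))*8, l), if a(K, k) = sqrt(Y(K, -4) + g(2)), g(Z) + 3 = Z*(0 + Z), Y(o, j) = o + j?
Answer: -4394 - I*sqrt(35) ≈ -4394.0 - 5.9161*I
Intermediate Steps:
Y(o, j) = j + o
g(Z) = -3 + Z**2 (g(Z) = -3 + Z*(0 + Z) = -3 + Z*Z = -3 + Z**2)
l = -12 (l = -4 - 8 = -12)
a(K, k) = sqrt(-3 + K) (a(K, k) = sqrt((-4 + K) + (-3 + 2**2)) = sqrt((-4 + K) + (-3 + 4)) = sqrt((-4 + K) + 1) = sqrt(-3 + K))
-4394 - a((1*(-4))*8, l) = -4394 - sqrt(-3 + (1*(-4))*8) = -4394 - sqrt(-3 - 4*8) = -4394 - sqrt(-3 - 32) = -4394 - sqrt(-35) = -4394 - I*sqrt(35)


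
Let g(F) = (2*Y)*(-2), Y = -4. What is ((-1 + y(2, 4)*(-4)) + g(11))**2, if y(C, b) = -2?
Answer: 529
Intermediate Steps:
g(F) = 16 (g(F) = (2*(-4))*(-2) = -8*(-2) = 16)
((-1 + y(2, 4)*(-4)) + g(11))**2 = ((-1 - 2*(-4)) + 16)**2 = ((-1 + 8) + 16)**2 = (7 + 16)**2 = 23**2 = 529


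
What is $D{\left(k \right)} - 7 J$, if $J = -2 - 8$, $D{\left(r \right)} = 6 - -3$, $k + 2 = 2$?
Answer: $79$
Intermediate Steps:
$k = 0$ ($k = -2 + 2 = 0$)
$D{\left(r \right)} = 9$ ($D{\left(r \right)} = 6 + 3 = 9$)
$J = -10$ ($J = -2 - 8 = -10$)
$D{\left(k \right)} - 7 J = 9 - -70 = 9 + 70 = 79$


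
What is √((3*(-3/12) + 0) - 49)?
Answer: I*√199/2 ≈ 7.0534*I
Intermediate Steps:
√((3*(-3/12) + 0) - 49) = √((3*(-3*1/12) + 0) - 49) = √((3*(-¼) + 0) - 49) = √((-¾ + 0) - 49) = √(-¾ - 49) = √(-199/4) = I*√199/2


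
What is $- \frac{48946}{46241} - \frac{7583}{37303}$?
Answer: $- \frac{2176478141}{1724928023} \approx -1.2618$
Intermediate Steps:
$- \frac{48946}{46241} - \frac{7583}{37303} = - \frac{2176478141}{1724928023}$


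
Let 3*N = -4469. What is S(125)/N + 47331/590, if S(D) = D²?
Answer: 183865989/2636710 ≈ 69.733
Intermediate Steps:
N = -4469/3 (N = (⅓)*(-4469) = -4469/3 ≈ -1489.7)
S(125)/N + 47331/590 = 125²/(-4469/3) + 47331/590 = 15625*(-3/4469) + 47331*(1/590) = -46875/4469 + 47331/590 = 183865989/2636710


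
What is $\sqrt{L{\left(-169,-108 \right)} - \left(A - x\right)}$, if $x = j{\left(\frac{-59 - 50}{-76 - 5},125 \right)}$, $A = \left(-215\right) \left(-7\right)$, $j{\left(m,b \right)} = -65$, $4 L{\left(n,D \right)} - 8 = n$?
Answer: $\frac{i \sqrt{6441}}{2} \approx 40.128 i$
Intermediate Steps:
$L{\left(n,D \right)} = 2 + \frac{n}{4}$
$A = 1505$
$x = -65$
$\sqrt{L{\left(-169,-108 \right)} - \left(A - x\right)} = \sqrt{\left(2 + \frac{1}{4} \left(-169\right)\right) - 1570} = \sqrt{\left(2 - \frac{169}{4}\right) - 1570} = \sqrt{- \frac{161}{4} - 1570} = \sqrt{- \frac{6441}{4}} = \frac{i \sqrt{6441}}{2}$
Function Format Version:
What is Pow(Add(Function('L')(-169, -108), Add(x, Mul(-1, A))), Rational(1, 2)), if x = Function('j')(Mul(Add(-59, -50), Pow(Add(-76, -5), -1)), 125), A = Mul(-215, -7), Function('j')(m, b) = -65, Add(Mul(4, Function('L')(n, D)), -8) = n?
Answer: Mul(Rational(1, 2), I, Pow(6441, Rational(1, 2))) ≈ Mul(40.128, I)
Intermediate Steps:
Function('L')(n, D) = Add(2, Mul(Rational(1, 4), n))
A = 1505
x = -65
Pow(Add(Function('L')(-169, -108), Add(x, Mul(-1, A))), Rational(1, 2)) = Pow(Add(Add(2, Mul(Rational(1, 4), -169)), Add(-65, Mul(-1, 1505))), Rational(1, 2)) = Pow(Add(Add(2, Rational(-169, 4)), Add(-65, -1505)), Rational(1, 2)) = Pow(Add(Rational(-161, 4), -1570), Rational(1, 2)) = Pow(Rational(-6441, 4), Rational(1, 2)) = Mul(Rational(1, 2), I, Pow(6441, Rational(1, 2)))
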